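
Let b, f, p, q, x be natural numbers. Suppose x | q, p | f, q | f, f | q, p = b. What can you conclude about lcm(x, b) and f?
lcm(x, b) | f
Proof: q | f and f | q, so q = f. x | q, so x | f. p = b and p | f, thus b | f. x | f, so lcm(x, b) | f.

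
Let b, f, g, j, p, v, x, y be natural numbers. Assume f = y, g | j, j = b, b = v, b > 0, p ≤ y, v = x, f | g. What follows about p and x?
p ≤ x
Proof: From b = v and v = x, b = x. Because f | g and g | j, f | j. f = y, so y | j. From j = b, y | b. Since b > 0, y ≤ b. p ≤ y, so p ≤ b. b = x, so p ≤ x.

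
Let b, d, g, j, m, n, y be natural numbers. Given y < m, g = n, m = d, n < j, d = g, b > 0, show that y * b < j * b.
Since d = g and g = n, d = n. m = d and y < m, therefore y < d. Since d = n, y < n. From n < j, y < j. From b > 0, y * b < j * b.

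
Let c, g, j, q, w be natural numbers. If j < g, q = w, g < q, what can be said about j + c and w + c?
j + c < w + c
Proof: Since q = w and g < q, g < w. Since j < g, j < w. Then j + c < w + c.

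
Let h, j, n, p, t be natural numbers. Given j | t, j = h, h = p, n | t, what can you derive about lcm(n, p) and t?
lcm(n, p) | t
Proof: j = h and h = p, so j = p. j | t, so p | t. n | t, so lcm(n, p) | t.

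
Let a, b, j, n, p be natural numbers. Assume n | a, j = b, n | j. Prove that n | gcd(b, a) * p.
j = b and n | j, so n | b. Since n | a, n | gcd(b, a). Then n | gcd(b, a) * p.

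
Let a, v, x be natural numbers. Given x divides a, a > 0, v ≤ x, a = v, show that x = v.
Because x divides a and a > 0, x ≤ a. Since a = v, x ≤ v. Because v ≤ x, x = v.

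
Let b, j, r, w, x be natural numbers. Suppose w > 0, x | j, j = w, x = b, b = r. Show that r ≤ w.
x = b and b = r, thus x = r. j = w and x | j, hence x | w. w > 0, so x ≤ w. x = r, so r ≤ w.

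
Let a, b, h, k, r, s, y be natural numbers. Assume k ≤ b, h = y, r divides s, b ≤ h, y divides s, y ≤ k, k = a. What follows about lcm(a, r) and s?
lcm(a, r) divides s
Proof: Since k ≤ b and b ≤ h, k ≤ h. Because h = y, k ≤ y. Since y ≤ k, y = k. Since k = a, y = a. y divides s, so a divides s. Since r divides s, lcm(a, r) divides s.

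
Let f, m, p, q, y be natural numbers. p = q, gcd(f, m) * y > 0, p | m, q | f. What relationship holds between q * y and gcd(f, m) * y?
q * y ≤ gcd(f, m) * y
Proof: Since p = q and p | m, q | m. Since q | f, q | gcd(f, m). Then q * y | gcd(f, m) * y. gcd(f, m) * y > 0, so q * y ≤ gcd(f, m) * y.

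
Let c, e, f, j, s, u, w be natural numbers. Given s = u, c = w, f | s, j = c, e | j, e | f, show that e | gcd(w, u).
j = c and c = w, therefore j = w. e | j, so e | w. Because e | f and f | s, e | s. s = u, so e | u. Since e | w, e | gcd(w, u).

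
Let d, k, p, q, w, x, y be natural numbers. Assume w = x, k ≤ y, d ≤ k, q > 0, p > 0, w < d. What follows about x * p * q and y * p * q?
x * p * q < y * p * q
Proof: Since w = x and w < d, x < d. From d ≤ k and k ≤ y, d ≤ y. Since x < d, x < y. Since p > 0, x * p < y * p. q > 0, so x * p * q < y * p * q.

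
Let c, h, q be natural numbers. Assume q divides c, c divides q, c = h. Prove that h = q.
Since q divides c and c divides q, q = c. c = h, so q = h. Then h = q.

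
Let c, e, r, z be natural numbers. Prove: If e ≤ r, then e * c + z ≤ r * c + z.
Since e ≤ r, e * c ≤ r * c. Then e * c + z ≤ r * c + z.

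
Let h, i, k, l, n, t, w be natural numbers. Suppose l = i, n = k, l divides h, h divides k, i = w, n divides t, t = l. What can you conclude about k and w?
k = w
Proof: t = l and n divides t, therefore n divides l. From n = k, k divides l. l divides h and h divides k, therefore l divides k. k divides l, so k = l. l = i, so k = i. i = w, so k = w.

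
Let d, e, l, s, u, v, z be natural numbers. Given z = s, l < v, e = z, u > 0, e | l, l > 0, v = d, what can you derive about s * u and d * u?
s * u < d * u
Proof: e = z and z = s, so e = s. Because e | l and l > 0, e ≤ l. Since e = s, s ≤ l. Since v = d and l < v, l < d. Since s ≤ l, s < d. Since u > 0, s * u < d * u.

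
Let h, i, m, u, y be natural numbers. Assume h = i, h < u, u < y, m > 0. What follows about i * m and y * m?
i * m < y * m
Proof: h = i and h < u, therefore i < u. u < y, so i < y. Since m > 0, by multiplying by a positive, i * m < y * m.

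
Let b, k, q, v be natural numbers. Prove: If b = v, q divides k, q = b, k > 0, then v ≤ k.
q = b and q divides k, therefore b divides k. Since k > 0, b ≤ k. b = v, so v ≤ k.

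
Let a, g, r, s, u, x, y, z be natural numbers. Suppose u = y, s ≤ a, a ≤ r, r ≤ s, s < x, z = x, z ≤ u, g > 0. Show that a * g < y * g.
a ≤ r and r ≤ s, thus a ≤ s. Since s ≤ a, s = a. s < x, so a < x. z = x and z ≤ u, thus x ≤ u. Because a < x, a < u. u = y, so a < y. Using g > 0 and multiplying by a positive, a * g < y * g.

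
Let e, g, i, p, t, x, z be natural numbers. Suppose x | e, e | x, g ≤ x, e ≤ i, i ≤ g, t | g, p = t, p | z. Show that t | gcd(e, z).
x | e and e | x, therefore x = e. g ≤ x, so g ≤ e. e ≤ i and i ≤ g, therefore e ≤ g. Since g ≤ e, g = e. t | g, so t | e. p = t and p | z, therefore t | z. From t | e, t | gcd(e, z).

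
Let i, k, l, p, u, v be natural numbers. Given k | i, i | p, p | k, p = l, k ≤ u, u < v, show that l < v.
k | i and i | p, so k | p. p | k, so k = p. p = l, so k = l. k ≤ u and u < v, so k < v. Because k = l, l < v.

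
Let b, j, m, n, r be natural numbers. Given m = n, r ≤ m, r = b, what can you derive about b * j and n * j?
b * j ≤ n * j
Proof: From r = b and r ≤ m, b ≤ m. Since m = n, b ≤ n. Then b * j ≤ n * j.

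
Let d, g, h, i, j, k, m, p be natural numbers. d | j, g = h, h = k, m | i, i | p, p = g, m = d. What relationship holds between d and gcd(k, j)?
d | gcd(k, j)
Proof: m = d and m | i, hence d | i. g = h and h = k, so g = k. p = g and i | p, hence i | g. Because g = k, i | k. Since d | i, d | k. From d | j, d | gcd(k, j).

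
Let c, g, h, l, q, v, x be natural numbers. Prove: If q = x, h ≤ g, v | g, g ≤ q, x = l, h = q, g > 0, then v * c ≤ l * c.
h = q and h ≤ g, therefore q ≤ g. g ≤ q, so g = q. q = x, so g = x. x = l, so g = l. v | g and g > 0, thus v ≤ g. g = l, so v ≤ l. Then v * c ≤ l * c.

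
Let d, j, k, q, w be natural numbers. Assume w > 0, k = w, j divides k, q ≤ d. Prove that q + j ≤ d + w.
k = w and j divides k, therefore j divides w. w > 0, so j ≤ w. q ≤ d, so q + j ≤ d + w.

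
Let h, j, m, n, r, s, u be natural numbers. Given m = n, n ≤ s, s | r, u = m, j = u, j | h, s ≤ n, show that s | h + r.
From n ≤ s and s ≤ n, n = s. Because j = u and u = m, j = m. Since j | h, m | h. Since m = n, n | h. n = s, so s | h. Since s | r, s | h + r.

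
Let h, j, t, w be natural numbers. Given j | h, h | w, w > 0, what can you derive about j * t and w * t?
j * t ≤ w * t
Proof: j | h and h | w, therefore j | w. Since w > 0, j ≤ w. Then j * t ≤ w * t.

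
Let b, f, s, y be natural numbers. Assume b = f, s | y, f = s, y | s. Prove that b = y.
b = f and f = s, therefore b = s. s | y and y | s, therefore s = y. Since b = s, b = y.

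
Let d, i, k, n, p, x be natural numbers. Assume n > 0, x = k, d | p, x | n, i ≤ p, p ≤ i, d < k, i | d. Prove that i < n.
Because p ≤ i and i ≤ p, p = i. Because d | p, d | i. i | d, so d = i. d < k, so i < k. x = k and x | n, therefore k | n. Since n > 0, k ≤ n. Since i < k, i < n.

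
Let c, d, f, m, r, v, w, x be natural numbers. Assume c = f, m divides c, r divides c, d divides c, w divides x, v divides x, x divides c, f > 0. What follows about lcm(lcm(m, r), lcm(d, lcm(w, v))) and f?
lcm(lcm(m, r), lcm(d, lcm(w, v))) ≤ f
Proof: m divides c and r divides c, hence lcm(m, r) divides c. w divides x and v divides x, hence lcm(w, v) divides x. Since x divides c, lcm(w, v) divides c. Since d divides c, lcm(d, lcm(w, v)) divides c. lcm(m, r) divides c, so lcm(lcm(m, r), lcm(d, lcm(w, v))) divides c. c = f, so lcm(lcm(m, r), lcm(d, lcm(w, v))) divides f. Since f > 0, lcm(lcm(m, r), lcm(d, lcm(w, v))) ≤ f.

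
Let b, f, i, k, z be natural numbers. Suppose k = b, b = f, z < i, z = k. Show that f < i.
z = k and k = b, thus z = b. z < i, so b < i. Since b = f, f < i.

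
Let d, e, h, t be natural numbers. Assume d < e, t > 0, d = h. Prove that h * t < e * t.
d = h and d < e, thus h < e. Since t > 0, by multiplying by a positive, h * t < e * t.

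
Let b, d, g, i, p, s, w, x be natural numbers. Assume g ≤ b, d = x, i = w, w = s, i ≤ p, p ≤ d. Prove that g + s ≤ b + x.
From i = w and w = s, i = s. Since i ≤ p and p ≤ d, i ≤ d. Since i = s, s ≤ d. Since d = x, s ≤ x. Since g ≤ b, g + s ≤ b + x.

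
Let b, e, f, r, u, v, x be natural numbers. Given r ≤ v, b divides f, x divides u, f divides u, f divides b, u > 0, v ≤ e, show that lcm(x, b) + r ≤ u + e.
From f divides b and b divides f, f = b. Since f divides u, b divides u. Because x divides u, lcm(x, b) divides u. u > 0, so lcm(x, b) ≤ u. r ≤ v and v ≤ e, thus r ≤ e. From lcm(x, b) ≤ u, lcm(x, b) + r ≤ u + e.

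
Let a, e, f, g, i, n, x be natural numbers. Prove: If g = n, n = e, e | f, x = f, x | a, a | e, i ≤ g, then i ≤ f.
From g = n and n = e, g = e. x = f and x | a, therefore f | a. Since a | e, f | e. Since e | f, e = f. Since g = e, g = f. i ≤ g, so i ≤ f.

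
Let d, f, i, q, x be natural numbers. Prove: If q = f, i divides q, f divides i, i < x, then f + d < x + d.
Since q = f and i divides q, i divides f. Since f divides i, i = f. Since i < x, f < x. Then f + d < x + d.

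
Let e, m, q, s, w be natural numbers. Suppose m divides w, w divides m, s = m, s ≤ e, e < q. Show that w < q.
Since m divides w and w divides m, m = w. From s = m and s ≤ e, m ≤ e. Since e < q, m < q. Since m = w, w < q.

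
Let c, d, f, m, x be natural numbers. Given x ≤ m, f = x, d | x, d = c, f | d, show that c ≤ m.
f = x and f | d, so x | d. Since d | x, x = d. x ≤ m, so d ≤ m. Since d = c, c ≤ m.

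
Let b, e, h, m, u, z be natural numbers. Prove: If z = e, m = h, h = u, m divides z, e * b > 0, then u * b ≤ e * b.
m = h and h = u, thus m = u. m divides z, so u divides z. Because z = e, u divides e. Then u * b divides e * b. Since e * b > 0, u * b ≤ e * b.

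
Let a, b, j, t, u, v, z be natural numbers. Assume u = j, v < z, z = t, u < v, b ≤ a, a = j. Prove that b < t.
a = j and b ≤ a, thus b ≤ j. u < v and v < z, thus u < z. Since u = j, j < z. From b ≤ j, b < z. Since z = t, b < t.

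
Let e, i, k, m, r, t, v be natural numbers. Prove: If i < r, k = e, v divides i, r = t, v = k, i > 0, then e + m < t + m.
Since v = k and k = e, v = e. Since v divides i, e divides i. i > 0, so e ≤ i. r = t and i < r, hence i < t. e ≤ i, so e < t. Then e + m < t + m.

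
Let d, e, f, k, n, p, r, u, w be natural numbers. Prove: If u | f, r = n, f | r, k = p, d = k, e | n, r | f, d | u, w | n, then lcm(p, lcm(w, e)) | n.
f | r and r | f, therefore f = r. From r = n, f = n. d = k and d | u, hence k | u. From u | f, k | f. f = n, so k | n. Since k = p, p | n. From w | n and e | n, lcm(w, e) | n. p | n, so lcm(p, lcm(w, e)) | n.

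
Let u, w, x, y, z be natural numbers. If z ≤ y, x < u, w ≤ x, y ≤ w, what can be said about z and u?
z < u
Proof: y ≤ w and w ≤ x, therefore y ≤ x. x < u, so y < u. Since z ≤ y, z < u.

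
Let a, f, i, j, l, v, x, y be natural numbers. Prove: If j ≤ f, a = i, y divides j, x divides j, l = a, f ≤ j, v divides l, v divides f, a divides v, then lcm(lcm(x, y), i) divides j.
x divides j and y divides j, thus lcm(x, y) divides j. l = a and v divides l, thus v divides a. Since a divides v, v = a. Since a = i, v = i. f ≤ j and j ≤ f, therefore f = j. v divides f, so v divides j. Since v = i, i divides j. lcm(x, y) divides j, so lcm(lcm(x, y), i) divides j.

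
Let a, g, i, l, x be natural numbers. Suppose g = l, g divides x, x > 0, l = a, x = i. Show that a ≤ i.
Since g = l and g divides x, l divides x. Since l = a, a divides x. x > 0, so a ≤ x. x = i, so a ≤ i.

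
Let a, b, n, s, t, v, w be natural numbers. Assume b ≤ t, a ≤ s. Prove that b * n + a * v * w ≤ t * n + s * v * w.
From b ≤ t, b * n ≤ t * n. a ≤ s, therefore a * v ≤ s * v. Then a * v * w ≤ s * v * w. b * n ≤ t * n, so b * n + a * v * w ≤ t * n + s * v * w.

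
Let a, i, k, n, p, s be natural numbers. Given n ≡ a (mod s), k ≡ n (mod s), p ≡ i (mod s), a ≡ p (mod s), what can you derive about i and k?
i ≡ k (mod s)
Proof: From k ≡ n (mod s) and n ≡ a (mod s), k ≡ a (mod s). Since a ≡ p (mod s), k ≡ p (mod s). p ≡ i (mod s), so k ≡ i (mod s). Then i ≡ k (mod s).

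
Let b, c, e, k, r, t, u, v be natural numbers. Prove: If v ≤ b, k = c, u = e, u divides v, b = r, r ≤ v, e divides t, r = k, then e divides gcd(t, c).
Because r = k and k = c, r = c. b = r and v ≤ b, thus v ≤ r. Since r ≤ v, v = r. Since u divides v, u divides r. Because r = c, u divides c. Since u = e, e divides c. e divides t, so e divides gcd(t, c).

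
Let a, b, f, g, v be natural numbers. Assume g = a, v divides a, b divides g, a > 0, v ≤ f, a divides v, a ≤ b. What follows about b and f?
b ≤ f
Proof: Because g = a and b divides g, b divides a. Because a > 0, b ≤ a. Since a ≤ b, a = b. Since v divides a and a divides v, v = a. Since v ≤ f, a ≤ f. Because a = b, b ≤ f.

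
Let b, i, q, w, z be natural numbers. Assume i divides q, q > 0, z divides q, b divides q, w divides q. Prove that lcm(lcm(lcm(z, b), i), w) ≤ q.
Because z divides q and b divides q, lcm(z, b) divides q. Since i divides q, lcm(lcm(z, b), i) divides q. Since w divides q, lcm(lcm(lcm(z, b), i), w) divides q. Since q > 0, lcm(lcm(lcm(z, b), i), w) ≤ q.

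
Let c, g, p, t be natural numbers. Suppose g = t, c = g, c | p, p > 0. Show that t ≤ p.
Since c | p and p > 0, c ≤ p. c = g, so g ≤ p. g = t, so t ≤ p.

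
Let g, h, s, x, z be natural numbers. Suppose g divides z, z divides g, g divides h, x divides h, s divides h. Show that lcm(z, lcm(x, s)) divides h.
g divides z and z divides g, hence g = z. g divides h, so z divides h. Since x divides h and s divides h, lcm(x, s) divides h. z divides h, so lcm(z, lcm(x, s)) divides h.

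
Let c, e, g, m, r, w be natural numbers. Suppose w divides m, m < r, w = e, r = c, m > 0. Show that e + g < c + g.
Since w divides m and m > 0, w ≤ m. m < r, so w < r. Since r = c, w < c. w = e, so e < c. Then e + g < c + g.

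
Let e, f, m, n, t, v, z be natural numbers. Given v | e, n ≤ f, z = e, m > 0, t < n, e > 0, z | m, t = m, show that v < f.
From v | e and e > 0, v ≤ e. z = e and z | m, hence e | m. Since m > 0, e ≤ m. t < n and n ≤ f, thus t < f. Since t = m, m < f. Since e ≤ m, e < f. Because v ≤ e, v < f.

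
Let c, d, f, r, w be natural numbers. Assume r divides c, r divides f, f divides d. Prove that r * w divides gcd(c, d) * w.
r divides f and f divides d, hence r divides d. Because r divides c, r divides gcd(c, d). Then r * w divides gcd(c, d) * w.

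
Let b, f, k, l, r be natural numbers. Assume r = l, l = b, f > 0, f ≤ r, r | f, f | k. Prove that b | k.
r = l and l = b, thus r = b. r | f and f > 0, hence r ≤ f. f ≤ r, so f = r. Since f | k, r | k. From r = b, b | k.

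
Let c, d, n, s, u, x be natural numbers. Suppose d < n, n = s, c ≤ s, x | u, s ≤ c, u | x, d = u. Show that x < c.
Since s ≤ c and c ≤ s, s = c. Since n = s, n = c. From u | x and x | u, u = x. d = u and d < n, therefore u < n. Since u = x, x < n. Since n = c, x < c.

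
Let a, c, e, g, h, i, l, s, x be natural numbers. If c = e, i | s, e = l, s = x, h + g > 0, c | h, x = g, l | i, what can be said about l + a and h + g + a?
l + a ≤ h + g + a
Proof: c = e and e = l, so c = l. Since c | h, l | h. s = x and x = g, therefore s = g. From l | i and i | s, l | s. Since s = g, l | g. Since l | h, l | h + g. Because h + g > 0, l ≤ h + g. Then l + a ≤ h + g + a.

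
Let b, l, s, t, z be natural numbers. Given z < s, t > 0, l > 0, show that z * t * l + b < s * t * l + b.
Because z < s and t > 0, by multiplying by a positive, z * t < s * t. Since l > 0, by multiplying by a positive, z * t * l < s * t * l. Then z * t * l + b < s * t * l + b.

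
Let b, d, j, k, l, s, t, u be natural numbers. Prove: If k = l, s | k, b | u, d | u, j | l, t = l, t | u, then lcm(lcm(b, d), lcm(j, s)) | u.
Since b | u and d | u, lcm(b, d) | u. From k = l and s | k, s | l. j | l, so lcm(j, s) | l. t = l and t | u, hence l | u. lcm(j, s) | l, so lcm(j, s) | u. Because lcm(b, d) | u, lcm(lcm(b, d), lcm(j, s)) | u.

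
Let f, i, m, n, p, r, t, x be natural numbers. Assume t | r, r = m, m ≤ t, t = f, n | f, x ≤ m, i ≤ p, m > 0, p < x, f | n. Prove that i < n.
r = m and t | r, so t | m. From m > 0, t ≤ m. m ≤ t, so m = t. t = f, so m = f. f | n and n | f, so f = n. m = f, so m = n. p < x and x ≤ m, thus p < m. i ≤ p, so i < m. m = n, so i < n.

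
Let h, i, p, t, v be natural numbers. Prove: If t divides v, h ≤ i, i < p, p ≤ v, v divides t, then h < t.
v divides t and t divides v, hence v = t. Because h ≤ i and i < p, h < p. Since p ≤ v, h < v. Since v = t, h < t.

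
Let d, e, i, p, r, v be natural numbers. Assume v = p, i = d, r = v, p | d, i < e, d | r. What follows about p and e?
p < e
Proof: Because r = v and d | r, d | v. Since v = p, d | p. p | d, so d = p. Since i = d, i = p. i < e, so p < e.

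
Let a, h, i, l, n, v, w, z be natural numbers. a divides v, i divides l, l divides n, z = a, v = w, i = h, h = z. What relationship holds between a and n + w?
a divides n + w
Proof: Because i = h and h = z, i = z. From z = a, i = a. Since i divides l, a divides l. l divides n, so a divides n. From v = w and a divides v, a divides w. a divides n, so a divides n + w.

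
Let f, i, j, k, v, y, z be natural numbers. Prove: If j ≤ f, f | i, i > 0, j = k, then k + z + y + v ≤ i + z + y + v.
j = k and j ≤ f, hence k ≤ f. f | i and i > 0, hence f ≤ i. k ≤ f, so k ≤ i. Then k + z ≤ i + z. Then k + z + y ≤ i + z + y. Then k + z + y + v ≤ i + z + y + v.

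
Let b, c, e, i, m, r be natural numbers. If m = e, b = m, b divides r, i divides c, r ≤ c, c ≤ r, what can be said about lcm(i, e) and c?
lcm(i, e) divides c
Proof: From r ≤ c and c ≤ r, r = c. b = m and m = e, thus b = e. Since b divides r, e divides r. r = c, so e divides c. Since i divides c, lcm(i, e) divides c.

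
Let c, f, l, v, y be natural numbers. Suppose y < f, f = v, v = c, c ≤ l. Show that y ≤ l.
From f = v and v = c, f = c. y < f, so y < c. c ≤ l, so y < l. Then y ≤ l.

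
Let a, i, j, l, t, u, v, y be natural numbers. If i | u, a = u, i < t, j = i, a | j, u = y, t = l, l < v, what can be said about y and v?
y < v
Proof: j = i and a | j, thus a | i. a = u, so u | i. Since i | u, i = u. u = y, so i = y. From t = l and i < t, i < l. From l < v, i < v. Since i = y, y < v.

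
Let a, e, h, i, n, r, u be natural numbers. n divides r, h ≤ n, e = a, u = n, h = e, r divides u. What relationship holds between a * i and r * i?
a * i ≤ r * i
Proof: u = n and r divides u, hence r divides n. Since n divides r, n = r. h = e and e = a, so h = a. h ≤ n, so a ≤ n. n = r, so a ≤ r. By multiplying by a non-negative, a * i ≤ r * i.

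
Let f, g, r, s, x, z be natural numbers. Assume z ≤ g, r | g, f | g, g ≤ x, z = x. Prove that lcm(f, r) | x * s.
z = x and z ≤ g, therefore x ≤ g. From g ≤ x, g = x. f | g and r | g, so lcm(f, r) | g. g = x, so lcm(f, r) | x. Then lcm(f, r) | x * s.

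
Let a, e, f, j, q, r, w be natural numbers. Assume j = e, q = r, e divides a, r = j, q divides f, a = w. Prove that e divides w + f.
Because a = w and e divides a, e divides w. q = r and r = j, thus q = j. q divides f, so j divides f. From j = e, e divides f. From e divides w, e divides w + f.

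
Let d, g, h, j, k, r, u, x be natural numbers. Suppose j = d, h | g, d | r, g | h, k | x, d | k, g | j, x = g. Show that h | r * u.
d | k and k | x, so d | x. x = g, so d | g. j = d and g | j, so g | d. Since d | g, d = g. g | h and h | g, hence g = h. d = g, so d = h. d | r, so h | r. Then h | r * u.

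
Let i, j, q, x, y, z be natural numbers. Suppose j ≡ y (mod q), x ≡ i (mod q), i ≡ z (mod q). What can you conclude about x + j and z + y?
x + j ≡ z + y (mod q)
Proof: x ≡ i (mod q) and i ≡ z (mod q), hence x ≡ z (mod q). Since j ≡ y (mod q), x + j ≡ z + y (mod q).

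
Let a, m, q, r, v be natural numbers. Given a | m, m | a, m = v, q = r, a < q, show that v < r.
From a | m and m | a, a = m. Since m = v, a = v. q = r and a < q, thus a < r. Since a = v, v < r.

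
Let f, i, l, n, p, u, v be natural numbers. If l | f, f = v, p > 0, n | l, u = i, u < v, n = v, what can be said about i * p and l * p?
i * p < l * p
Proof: From n = v and n | l, v | l. f = v and l | f, so l | v. v | l, so v = l. Because u = i and u < v, i < v. Since v = l, i < l. Since p > 0, i * p < l * p.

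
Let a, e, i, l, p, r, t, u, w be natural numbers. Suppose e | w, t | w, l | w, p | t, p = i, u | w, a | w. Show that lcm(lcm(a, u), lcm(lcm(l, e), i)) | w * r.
From a | w and u | w, lcm(a, u) | w. l | w and e | w, therefore lcm(l, e) | w. From p | t and t | w, p | w. Since p = i, i | w. Since lcm(l, e) | w, lcm(lcm(l, e), i) | w. lcm(a, u) | w, so lcm(lcm(a, u), lcm(lcm(l, e), i)) | w. Then lcm(lcm(a, u), lcm(lcm(l, e), i)) | w * r.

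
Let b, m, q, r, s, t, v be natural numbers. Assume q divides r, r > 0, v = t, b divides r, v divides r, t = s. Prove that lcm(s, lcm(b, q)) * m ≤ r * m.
Since v = t and t = s, v = s. Since v divides r, s divides r. b divides r and q divides r, hence lcm(b, q) divides r. Since s divides r, lcm(s, lcm(b, q)) divides r. Since r > 0, lcm(s, lcm(b, q)) ≤ r. By multiplying by a non-negative, lcm(s, lcm(b, q)) * m ≤ r * m.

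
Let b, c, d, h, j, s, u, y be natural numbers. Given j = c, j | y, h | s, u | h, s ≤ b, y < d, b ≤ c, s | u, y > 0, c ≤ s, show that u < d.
Because u | h and h | s, u | s. Because s | u, s = u. From s ≤ b and b ≤ c, s ≤ c. c ≤ s, so c = s. j = c, so j = s. From j | y and y > 0, j ≤ y. j = s, so s ≤ y. y < d, so s < d. Since s = u, u < d.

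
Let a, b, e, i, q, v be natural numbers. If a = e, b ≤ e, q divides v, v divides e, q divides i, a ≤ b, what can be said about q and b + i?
q divides b + i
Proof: From a = e and a ≤ b, e ≤ b. Since b ≤ e, e = b. Since q divides v and v divides e, q divides e. e = b, so q divides b. q divides i, so q divides b + i.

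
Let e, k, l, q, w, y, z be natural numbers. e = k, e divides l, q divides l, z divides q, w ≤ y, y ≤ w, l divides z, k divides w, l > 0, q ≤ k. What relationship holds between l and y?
l divides y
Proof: e = k and e divides l, so k divides l. l > 0, so k ≤ l. l divides z and z divides q, so l divides q. Since q divides l, q = l. q ≤ k, so l ≤ k. k ≤ l, so k = l. From w ≤ y and y ≤ w, w = y. k divides w, so k divides y. k = l, so l divides y.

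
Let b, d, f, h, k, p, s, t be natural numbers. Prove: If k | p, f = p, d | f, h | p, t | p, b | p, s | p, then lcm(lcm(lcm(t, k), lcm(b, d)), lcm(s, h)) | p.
t | p and k | p, so lcm(t, k) | p. f = p and d | f, hence d | p. From b | p, lcm(b, d) | p. From lcm(t, k) | p, lcm(lcm(t, k), lcm(b, d)) | p. From s | p and h | p, lcm(s, h) | p. Since lcm(lcm(t, k), lcm(b, d)) | p, lcm(lcm(lcm(t, k), lcm(b, d)), lcm(s, h)) | p.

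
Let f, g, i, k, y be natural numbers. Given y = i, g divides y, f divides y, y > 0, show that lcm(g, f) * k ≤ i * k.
g divides y and f divides y, hence lcm(g, f) divides y. Since y > 0, lcm(g, f) ≤ y. y = i, so lcm(g, f) ≤ i. By multiplying by a non-negative, lcm(g, f) * k ≤ i * k.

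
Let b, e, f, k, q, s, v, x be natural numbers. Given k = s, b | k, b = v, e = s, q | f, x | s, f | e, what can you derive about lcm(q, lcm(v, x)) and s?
lcm(q, lcm(v, x)) | s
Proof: Because e = s and f | e, f | s. q | f, so q | s. Since k = s and b | k, b | s. b = v, so v | s. Because x | s, lcm(v, x) | s. From q | s, lcm(q, lcm(v, x)) | s.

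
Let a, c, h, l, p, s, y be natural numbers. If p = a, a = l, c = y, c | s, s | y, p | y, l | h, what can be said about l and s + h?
l | s + h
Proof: Because p = a and a = l, p = l. Because c = y and c | s, y | s. Since s | y, y = s. p | y, so p | s. Since p = l, l | s. l | h, so l | s + h.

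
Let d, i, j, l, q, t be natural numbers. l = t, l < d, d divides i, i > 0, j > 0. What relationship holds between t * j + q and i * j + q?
t * j + q < i * j + q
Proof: From l = t and l < d, t < d. d divides i and i > 0, therefore d ≤ i. Because t < d, t < i. Using j > 0, by multiplying by a positive, t * j < i * j. Then t * j + q < i * j + q.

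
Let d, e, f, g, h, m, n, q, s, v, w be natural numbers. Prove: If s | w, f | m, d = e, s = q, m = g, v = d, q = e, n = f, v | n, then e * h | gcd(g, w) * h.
n = f and v | n, hence v | f. v = d, so d | f. m = g and f | m, hence f | g. d | f, so d | g. d = e, so e | g. s = q and q = e, hence s = e. From s | w, e | w. Since e | g, e | gcd(g, w). Then e * h | gcd(g, w) * h.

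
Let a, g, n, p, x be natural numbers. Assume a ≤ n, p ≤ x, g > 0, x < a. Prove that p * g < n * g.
Because x < a and a ≤ n, x < n. Since p ≤ x, p < n. g > 0, so p * g < n * g.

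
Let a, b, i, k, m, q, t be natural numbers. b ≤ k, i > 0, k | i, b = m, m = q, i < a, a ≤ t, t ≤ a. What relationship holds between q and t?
q < t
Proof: Since b = m and m = q, b = q. k | i and i > 0, so k ≤ i. b ≤ k, so b ≤ i. Because a ≤ t and t ≤ a, a = t. Since i < a, i < t. Since b ≤ i, b < t. b = q, so q < t.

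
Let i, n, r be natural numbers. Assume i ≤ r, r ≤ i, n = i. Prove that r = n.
Because i ≤ r and r ≤ i, i = r. Because n = i, n = r. Then r = n.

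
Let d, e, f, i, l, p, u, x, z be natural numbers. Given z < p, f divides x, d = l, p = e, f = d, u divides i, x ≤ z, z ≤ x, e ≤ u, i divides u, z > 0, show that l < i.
Since f = d and d = l, f = l. x ≤ z and z ≤ x, so x = z. From f divides x, f divides z. z > 0, so f ≤ z. Since f = l, l ≤ z. Since p = e and z < p, z < e. Because u divides i and i divides u, u = i. e ≤ u, so e ≤ i. z < e, so z < i. Since l ≤ z, l < i.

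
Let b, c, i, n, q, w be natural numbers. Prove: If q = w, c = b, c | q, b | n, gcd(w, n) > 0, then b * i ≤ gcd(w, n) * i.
c = b and c | q, so b | q. q = w, so b | w. Since b | n, b | gcd(w, n). gcd(w, n) > 0, so b ≤ gcd(w, n). Then b * i ≤ gcd(w, n) * i.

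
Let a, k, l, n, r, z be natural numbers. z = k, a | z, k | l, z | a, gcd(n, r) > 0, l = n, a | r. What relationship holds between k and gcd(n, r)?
k ≤ gcd(n, r)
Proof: l = n and k | l, thus k | n. Since a | z and z | a, a = z. z = k, so a = k. a | r, so k | r. k | n, so k | gcd(n, r). From gcd(n, r) > 0, k ≤ gcd(n, r).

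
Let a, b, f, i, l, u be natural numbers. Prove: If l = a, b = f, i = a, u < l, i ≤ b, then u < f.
Since l = a and u < l, u < a. Since b = f and i ≤ b, i ≤ f. i = a, so a ≤ f. Since u < a, u < f.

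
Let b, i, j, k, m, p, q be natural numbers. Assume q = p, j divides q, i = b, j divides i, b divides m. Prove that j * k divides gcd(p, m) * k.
Since q = p and j divides q, j divides p. i = b and j divides i, therefore j divides b. Since b divides m, j divides m. Since j divides p, j divides gcd(p, m). Then j * k divides gcd(p, m) * k.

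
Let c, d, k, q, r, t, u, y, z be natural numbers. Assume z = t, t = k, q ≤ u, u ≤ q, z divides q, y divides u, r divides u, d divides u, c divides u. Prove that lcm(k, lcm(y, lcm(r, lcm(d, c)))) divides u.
Since z = t and t = k, z = k. Since q ≤ u and u ≤ q, q = u. z divides q, so z divides u. Since z = k, k divides u. Because d divides u and c divides u, lcm(d, c) divides u. r divides u, so lcm(r, lcm(d, c)) divides u. Since y divides u, lcm(y, lcm(r, lcm(d, c))) divides u. Since k divides u, lcm(k, lcm(y, lcm(r, lcm(d, c)))) divides u.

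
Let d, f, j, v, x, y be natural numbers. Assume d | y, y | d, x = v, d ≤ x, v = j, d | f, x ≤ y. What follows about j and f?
j | f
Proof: y | d and d | y, so y = d. x ≤ y, so x ≤ d. Since d ≤ x, d = x. x = v, so d = v. Since v = j, d = j. d | f, so j | f.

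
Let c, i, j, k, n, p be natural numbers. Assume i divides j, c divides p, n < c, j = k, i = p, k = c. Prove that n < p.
Because j = k and k = c, j = c. i = p and i divides j, thus p divides j. Since j = c, p divides c. Since c divides p, c = p. n < c, so n < p.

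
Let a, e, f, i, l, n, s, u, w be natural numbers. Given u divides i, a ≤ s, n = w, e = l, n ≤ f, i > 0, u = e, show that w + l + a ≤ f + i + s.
Since n = w and n ≤ f, w ≤ f. u = e and u divides i, hence e divides i. e = l, so l divides i. Because i > 0, l ≤ i. w ≤ f, so w + l ≤ f + i. a ≤ s, so w + l + a ≤ f + i + s.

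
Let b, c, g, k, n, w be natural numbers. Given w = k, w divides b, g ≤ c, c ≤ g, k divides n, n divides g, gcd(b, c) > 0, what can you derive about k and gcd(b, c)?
k ≤ gcd(b, c)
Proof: w = k and w divides b, thus k divides b. Since g ≤ c and c ≤ g, g = c. k divides n and n divides g, hence k divides g. g = c, so k divides c. Since k divides b, k divides gcd(b, c). Since gcd(b, c) > 0, k ≤ gcd(b, c).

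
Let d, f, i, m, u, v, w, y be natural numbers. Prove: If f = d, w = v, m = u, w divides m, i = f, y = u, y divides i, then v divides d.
m = u and w divides m, hence w divides u. Since w = v, v divides u. Because y = u and y divides i, u divides i. Because i = f, u divides f. From v divides u, v divides f. f = d, so v divides d.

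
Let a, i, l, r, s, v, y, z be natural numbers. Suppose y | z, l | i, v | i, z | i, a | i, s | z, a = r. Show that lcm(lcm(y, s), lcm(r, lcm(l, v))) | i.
y | z and s | z, hence lcm(y, s) | z. Because z | i, lcm(y, s) | i. a = r and a | i, therefore r | i. From l | i and v | i, lcm(l, v) | i. r | i, so lcm(r, lcm(l, v)) | i. lcm(y, s) | i, so lcm(lcm(y, s), lcm(r, lcm(l, v))) | i.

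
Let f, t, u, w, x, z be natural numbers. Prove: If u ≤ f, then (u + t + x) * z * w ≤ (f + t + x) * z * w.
From u ≤ f, u + t ≤ f + t. Then u + t + x ≤ f + t + x. By multiplying by a non-negative, (u + t + x) * z ≤ (f + t + x) * z. By multiplying by a non-negative, (u + t + x) * z * w ≤ (f + t + x) * z * w.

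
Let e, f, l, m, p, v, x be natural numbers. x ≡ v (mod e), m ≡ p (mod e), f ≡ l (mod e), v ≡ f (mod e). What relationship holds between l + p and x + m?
l + p ≡ x + m (mod e)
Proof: Because x ≡ v (mod e) and v ≡ f (mod e), x ≡ f (mod e). f ≡ l (mod e), so x ≡ l (mod e). m ≡ p (mod e), so x + m ≡ l + p (mod e). Then l + p ≡ x + m (mod e).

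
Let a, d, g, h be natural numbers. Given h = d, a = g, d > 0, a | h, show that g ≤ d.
h = d and a | h, therefore a | d. Since d > 0, a ≤ d. a = g, so g ≤ d.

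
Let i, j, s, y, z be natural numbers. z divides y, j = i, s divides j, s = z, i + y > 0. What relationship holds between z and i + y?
z ≤ i + y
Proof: Because j = i and s divides j, s divides i. s = z, so z divides i. Since z divides y, z divides i + y. Since i + y > 0, z ≤ i + y.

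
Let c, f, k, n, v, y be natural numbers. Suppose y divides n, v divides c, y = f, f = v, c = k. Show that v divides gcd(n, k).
y = f and f = v, so y = v. y divides n, so v divides n. c = k and v divides c, thus v divides k. Since v divides n, v divides gcd(n, k).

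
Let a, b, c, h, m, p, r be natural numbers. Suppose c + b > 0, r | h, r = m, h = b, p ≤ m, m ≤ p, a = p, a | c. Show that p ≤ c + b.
a = p and a | c, therefore p | c. m ≤ p and p ≤ m, so m = p. Since r = m, r = p. From h = b and r | h, r | b. Since r = p, p | b. Since p | c, p | c + b. Since c + b > 0, p ≤ c + b.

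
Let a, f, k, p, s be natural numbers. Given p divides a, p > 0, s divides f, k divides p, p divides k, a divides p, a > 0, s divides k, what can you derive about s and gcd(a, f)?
s divides gcd(a, f)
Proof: k divides p and p divides k, so k = p. p divides a and a > 0, therefore p ≤ a. a divides p and p > 0, so a ≤ p. Since p ≤ a, p = a. Since k = p, k = a. Since s divides k, s divides a. Since s divides f, s divides gcd(a, f).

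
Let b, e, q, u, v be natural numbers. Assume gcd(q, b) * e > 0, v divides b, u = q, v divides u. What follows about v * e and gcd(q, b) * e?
v * e ≤ gcd(q, b) * e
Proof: From u = q and v divides u, v divides q. Since v divides b, v divides gcd(q, b). Then v * e divides gcd(q, b) * e. gcd(q, b) * e > 0, so v * e ≤ gcd(q, b) * e.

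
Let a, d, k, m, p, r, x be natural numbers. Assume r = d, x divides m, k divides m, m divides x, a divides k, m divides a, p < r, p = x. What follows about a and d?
a < d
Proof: From x divides m and m divides x, x = m. Since p = x, p = m. a divides k and k divides m, therefore a divides m. Since m divides a, m = a. Since p = m, p = a. r = d and p < r, therefore p < d. p = a, so a < d.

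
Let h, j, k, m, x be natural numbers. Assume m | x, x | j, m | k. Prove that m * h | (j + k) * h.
m | x and x | j, hence m | j. Since m | k, m | j + k. Then m * h | (j + k) * h.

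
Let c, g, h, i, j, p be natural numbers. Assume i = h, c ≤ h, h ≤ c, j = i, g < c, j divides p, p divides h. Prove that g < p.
j = i and j divides p, so i divides p. Since i = h, h divides p. p divides h, so h = p. c ≤ h and h ≤ c, hence c = h. g < c, so g < h. h = p, so g < p.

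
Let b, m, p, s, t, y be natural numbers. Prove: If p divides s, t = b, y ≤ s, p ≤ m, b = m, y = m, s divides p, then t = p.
Since t = b and b = m, t = m. Since s divides p and p divides s, s = p. y = m and y ≤ s, thus m ≤ s. Since s = p, m ≤ p. Since p ≤ m, m = p. t = m, so t = p.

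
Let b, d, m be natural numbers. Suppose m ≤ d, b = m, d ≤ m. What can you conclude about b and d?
b = d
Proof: m ≤ d and d ≤ m, thus m = d. Since b = m, b = d.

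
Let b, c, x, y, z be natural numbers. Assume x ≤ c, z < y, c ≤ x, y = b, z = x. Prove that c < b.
x ≤ c and c ≤ x, hence x = c. Since z = x, z = c. z < y, so c < y. y = b, so c < b.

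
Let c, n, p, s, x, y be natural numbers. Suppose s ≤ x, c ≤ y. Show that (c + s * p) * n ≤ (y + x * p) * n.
s ≤ x. By multiplying by a non-negative, s * p ≤ x * p. Since c ≤ y, c + s * p ≤ y + x * p. By multiplying by a non-negative, (c + s * p) * n ≤ (y + x * p) * n.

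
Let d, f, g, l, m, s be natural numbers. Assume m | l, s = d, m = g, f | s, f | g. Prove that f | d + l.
s = d and f | s, thus f | d. m = g and m | l, hence g | l. Since f | g, f | l. Since f | d, f | d + l.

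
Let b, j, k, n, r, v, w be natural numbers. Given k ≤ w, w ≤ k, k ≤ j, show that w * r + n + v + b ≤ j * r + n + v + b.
k ≤ w and w ≤ k, therefore k = w. From k ≤ j, w ≤ j. By multiplying by a non-negative, w * r ≤ j * r. Then w * r + n ≤ j * r + n. Then w * r + n + v ≤ j * r + n + v. Then w * r + n + v + b ≤ j * r + n + v + b.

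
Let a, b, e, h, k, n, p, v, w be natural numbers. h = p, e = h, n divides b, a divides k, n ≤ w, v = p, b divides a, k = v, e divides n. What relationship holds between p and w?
p ≤ w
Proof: k = v and v = p, therefore k = p. n divides b and b divides a, thus n divides a. a divides k, so n divides k. k = p, so n divides p. e = h and e divides n, thus h divides n. Because h = p, p divides n. Since n divides p, n = p. Since n ≤ w, p ≤ w.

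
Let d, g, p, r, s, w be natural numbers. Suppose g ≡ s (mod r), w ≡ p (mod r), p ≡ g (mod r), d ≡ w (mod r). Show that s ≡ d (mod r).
d ≡ w (mod r) and w ≡ p (mod r), so d ≡ p (mod r). Since p ≡ g (mod r), d ≡ g (mod r). Because g ≡ s (mod r), d ≡ s (mod r). Then s ≡ d (mod r).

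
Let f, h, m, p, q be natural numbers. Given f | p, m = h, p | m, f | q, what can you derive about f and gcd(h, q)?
f | gcd(h, q)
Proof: m = h and p | m, hence p | h. Since f | p, f | h. From f | q, f | gcd(h, q).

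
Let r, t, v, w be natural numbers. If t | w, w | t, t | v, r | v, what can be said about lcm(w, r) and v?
lcm(w, r) | v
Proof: Because t | w and w | t, t = w. t | v, so w | v. Since r | v, lcm(w, r) | v.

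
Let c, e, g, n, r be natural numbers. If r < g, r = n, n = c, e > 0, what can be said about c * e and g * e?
c * e < g * e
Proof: r = n and n = c, thus r = c. From r < g, c < g. e > 0, so c * e < g * e.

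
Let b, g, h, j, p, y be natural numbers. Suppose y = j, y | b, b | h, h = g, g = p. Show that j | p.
From y = j and y | b, j | b. Because h = g and b | h, b | g. Since j | b, j | g. Since g = p, j | p.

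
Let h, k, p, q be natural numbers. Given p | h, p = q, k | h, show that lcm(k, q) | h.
p = q and p | h, so q | h. Because k | h, lcm(k, q) | h.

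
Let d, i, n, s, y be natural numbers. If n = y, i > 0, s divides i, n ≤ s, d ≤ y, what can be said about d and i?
d ≤ i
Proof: From n = y and n ≤ s, y ≤ s. d ≤ y, so d ≤ s. s divides i and i > 0, so s ≤ i. Since d ≤ s, d ≤ i.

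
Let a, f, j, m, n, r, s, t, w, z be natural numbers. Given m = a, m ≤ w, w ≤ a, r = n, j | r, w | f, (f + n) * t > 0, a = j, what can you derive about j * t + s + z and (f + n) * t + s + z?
j * t + s + z ≤ (f + n) * t + s + z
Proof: m = a and m ≤ w, so a ≤ w. w ≤ a, so w = a. Since a = j, w = j. From w | f, j | f. Because r = n and j | r, j | n. j | f, so j | f + n. Then j * t | (f + n) * t. Because (f + n) * t > 0, j * t ≤ (f + n) * t. Then j * t + s ≤ (f + n) * t + s. Then j * t + s + z ≤ (f + n) * t + s + z.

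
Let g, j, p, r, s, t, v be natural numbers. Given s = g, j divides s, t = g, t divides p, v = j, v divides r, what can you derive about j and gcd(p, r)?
j divides gcd(p, r)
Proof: Since s = g and j divides s, j divides g. From t = g and t divides p, g divides p. j divides g, so j divides p. Because v = j and v divides r, j divides r. Because j divides p, j divides gcd(p, r).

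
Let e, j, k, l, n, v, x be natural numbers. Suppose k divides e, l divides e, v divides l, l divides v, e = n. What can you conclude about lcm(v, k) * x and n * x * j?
lcm(v, k) * x divides n * x * j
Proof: l divides v and v divides l, thus l = v. l divides e, so v divides e. Since k divides e, lcm(v, k) divides e. e = n, so lcm(v, k) divides n. Then lcm(v, k) * x divides n * x. Then lcm(v, k) * x divides n * x * j.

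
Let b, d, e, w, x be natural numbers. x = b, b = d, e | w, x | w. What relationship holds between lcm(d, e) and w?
lcm(d, e) | w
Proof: x = b and b = d, so x = d. x | w, so d | w. Since e | w, lcm(d, e) | w.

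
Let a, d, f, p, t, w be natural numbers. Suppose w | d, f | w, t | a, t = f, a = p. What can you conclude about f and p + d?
f | p + d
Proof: a = p and t | a, thus t | p. Since t = f, f | p. From f | w and w | d, f | d. f | p, so f | p + d.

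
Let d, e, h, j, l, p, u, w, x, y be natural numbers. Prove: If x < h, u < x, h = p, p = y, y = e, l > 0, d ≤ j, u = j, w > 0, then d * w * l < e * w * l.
u = j and u < x, hence j < x. Since d ≤ j, d < x. h = p and p = y, hence h = y. Since x < h, x < y. Since y = e, x < e. Since d < x, d < e. Since w > 0, d * w < e * w. l > 0, so d * w * l < e * w * l.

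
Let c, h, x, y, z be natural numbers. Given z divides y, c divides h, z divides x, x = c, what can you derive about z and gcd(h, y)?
z divides gcd(h, y)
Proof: x = c and z divides x, therefore z divides c. c divides h, so z divides h. Since z divides y, z divides gcd(h, y).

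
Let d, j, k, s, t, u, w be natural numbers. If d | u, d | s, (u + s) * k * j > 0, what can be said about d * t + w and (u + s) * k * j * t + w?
d * t + w ≤ (u + s) * k * j * t + w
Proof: From d | u and d | s, d | u + s. Then d | (u + s) * k. Then d | (u + s) * k * j. (u + s) * k * j > 0, so d ≤ (u + s) * k * j. Then d * t ≤ (u + s) * k * j * t. Then d * t + w ≤ (u + s) * k * j * t + w.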